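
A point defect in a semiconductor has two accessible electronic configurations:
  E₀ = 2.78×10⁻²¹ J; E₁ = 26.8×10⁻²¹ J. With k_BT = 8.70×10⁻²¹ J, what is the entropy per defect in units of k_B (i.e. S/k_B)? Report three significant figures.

0.226

Eᵢ/kT = 0.31954, 3.0805.
Z = Σ e^(−Eᵢ/kT) = e^(−0.31954) + e^(−3.0805) = 0.72648 + 0.045936 = 0.77242.
⟨E⟩ = Σ EᵢPᵢ = 4.2085 ×10⁻²¹ J.
S/k_B = ln Z + ⟨E⟩/kT = ln(0.77242) + 4.2085/8.70 = -0.25823 + 0.48374 = 0.226.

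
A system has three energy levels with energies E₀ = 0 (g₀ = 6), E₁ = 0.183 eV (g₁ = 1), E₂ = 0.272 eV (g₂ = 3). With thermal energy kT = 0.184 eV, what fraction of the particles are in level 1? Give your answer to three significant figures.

Eᵢ/kT = 0, 0.99457, 1.4783.
Z = Σ gᵢe^(−Eᵢ/kT) = 6·e^(−0) + 1·e^(−0.99457) + 3·e^(−1.4783) = 6.0000 + 0.36988 + 0.68408 = 7.0540.
P₁ = g₁ e^(−E₁/kT) / Z = 0.36988/7.0540 = 0.0524.

0.0524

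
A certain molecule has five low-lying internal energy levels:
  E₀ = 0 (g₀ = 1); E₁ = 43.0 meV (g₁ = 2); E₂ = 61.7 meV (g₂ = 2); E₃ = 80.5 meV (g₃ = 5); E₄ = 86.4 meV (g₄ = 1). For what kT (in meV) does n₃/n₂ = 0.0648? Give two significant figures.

5.1 meV

n₃/n₂ = (g₃/g₂) exp[−(E₃−E₂)/kT] = 0.0648.
⇒ (E₃−E₂)/kT = ln((5/2)/0.0648) = ln(38.58) = 3.653.
kT = 18.8 meV / 3.653 = 5.1 meV.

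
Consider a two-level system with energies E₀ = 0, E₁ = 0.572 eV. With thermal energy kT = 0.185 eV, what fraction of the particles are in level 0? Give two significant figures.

0.96

Eᵢ/kT = 0, 3.092.
Z = Σ e^(−Eᵢ/kT) = e^(−0) + e^(−3.092) = 1.000 + 0.04541 = 1.045.
P₀ = e^(−E₀/kT) / Z = 1.000/1.045 = 0.96.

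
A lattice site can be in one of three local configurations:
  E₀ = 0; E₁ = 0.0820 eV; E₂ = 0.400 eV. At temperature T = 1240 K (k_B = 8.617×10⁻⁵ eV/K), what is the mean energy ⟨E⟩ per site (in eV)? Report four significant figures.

k_BT = 8.617×10⁻⁵ × 1240 K = 0.106851 eV.
Eᵢ/kT = 0, 0.767424, 3.74353.
Z = Σ e^(−Eᵢ/kT) = e^(−0) + e^(−0.767424) + e^(−3.74353) = 1.00000 + 0.464207 + 0.0236704 = 1.48788.
⟨E⟩ = Σ Eᵢ e^(−Eᵢ/kT) / Z = (0·1.00000 + 0.0820·0.464207 + 0.400·0.0236704) / 1.48788 = 0.03195 eV.

0.03195 eV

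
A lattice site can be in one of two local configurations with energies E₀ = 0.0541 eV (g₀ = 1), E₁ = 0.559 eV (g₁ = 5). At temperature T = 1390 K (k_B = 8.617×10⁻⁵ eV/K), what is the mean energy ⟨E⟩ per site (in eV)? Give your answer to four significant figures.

k_BT = 8.617×10⁻⁵ × 1390 K = 0.119776 eV.
Eᵢ/kT = 0.451676, 4.66705.
Z = Σ gᵢe^(−Eᵢ/kT) = 1·e^(−0.451676) + 5·e^(−4.66705) = 0.636560 + 0.0469998 = 0.683560.
⟨E⟩ = Σ Eᵢ gᵢe^(−Eᵢ/kT) / Z = (0.0541·0.636560 + 0.559·0.0469998) / 0.683560 = 0.08882 eV.

0.08882 eV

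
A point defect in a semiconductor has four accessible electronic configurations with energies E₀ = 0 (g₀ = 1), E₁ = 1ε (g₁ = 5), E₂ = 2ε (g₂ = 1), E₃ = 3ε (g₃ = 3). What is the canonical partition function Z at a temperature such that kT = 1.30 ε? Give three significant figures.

Eᵢ/kT = 0, 0.76923, 1.5385, 2.3077.
Z = Σ gᵢe^(−Eᵢ/kT) = 1·e^(−0) + 5·e^(−0.76923) + 1·e^(−1.5385) + 3·e^(−2.3077) = 1.0000 + 2.3168 + 0.21470 + 0.29847 = 3.8300.

Z = 3.83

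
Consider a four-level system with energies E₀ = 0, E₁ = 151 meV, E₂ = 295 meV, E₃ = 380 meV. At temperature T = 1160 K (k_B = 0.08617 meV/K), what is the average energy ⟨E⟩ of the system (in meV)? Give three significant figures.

k_BT = 0.08617 × 1160 K = 99.957 meV.
Eᵢ/kT = 0, 1.5106, 2.9513, 3.8016.
Z = Σ e^(−Eᵢ/kT) = e^(−0) + e^(−1.5106) + e^(−2.9513) + e^(−3.8016) = 1.0000 + 0.22078 + 0.052272 + 0.022335 = 1.2954.
⟨E⟩ = Σ Eᵢ e^(−Eᵢ/kT) / Z = (0·1.0000 + 151·0.22078 + 295·0.052272 + 380·0.022335) / 1.2954 = 44.2 meV.

44.2 meV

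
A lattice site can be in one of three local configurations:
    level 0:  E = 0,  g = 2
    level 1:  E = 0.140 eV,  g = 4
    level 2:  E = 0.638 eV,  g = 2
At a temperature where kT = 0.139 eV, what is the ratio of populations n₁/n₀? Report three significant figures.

0.730

n₁/n₀ = (g₁/g₀) exp[−(E₁−E₀)/kT] = (4/2) × exp(−(0.140 eV)/(0.139 eV)) = (4/2) × exp(-1.0072) = 0.730.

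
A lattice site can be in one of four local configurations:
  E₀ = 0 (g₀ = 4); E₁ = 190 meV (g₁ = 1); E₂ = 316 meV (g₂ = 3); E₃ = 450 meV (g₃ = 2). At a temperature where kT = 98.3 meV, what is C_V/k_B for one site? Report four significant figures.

0.4857

Eᵢ/kT = 0, 1.93286, 3.21465, 4.57782.
Z = Σ gᵢe^(−Eᵢ/kT) = 4·e^(−0) + 1·e^(−1.93286) + 3·e^(−3.21465) + 2·e^(−4.57782) = 4.00000 + 0.144734 + 0.120508 + 0.0205546 = 4.28580.
⟨E⟩ = 17.4599 meV, ⟨E²⟩ = 4998.05 meV².
C_V/k_B = (⟨E²⟩ − ⟨E⟩²)/(kT)² = (4998.05 − 304.848)/9662.89 = 0.4857.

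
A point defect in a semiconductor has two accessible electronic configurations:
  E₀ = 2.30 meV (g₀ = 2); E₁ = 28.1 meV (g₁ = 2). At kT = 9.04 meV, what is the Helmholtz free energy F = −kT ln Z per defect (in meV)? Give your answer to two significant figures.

-4.5 meV

Eᵢ/kT = 0.2544, 3.108.
Z = Σ gᵢe^(−Eᵢ/kT) = 2·e^(−0.2544) + 2·e^(−3.108) = 1.551 + 0.08938 = 1.640.
F = −kT ln Z = −9.04 × ln(1.640) = −9.04 × 0.4947 = -4.5 meV.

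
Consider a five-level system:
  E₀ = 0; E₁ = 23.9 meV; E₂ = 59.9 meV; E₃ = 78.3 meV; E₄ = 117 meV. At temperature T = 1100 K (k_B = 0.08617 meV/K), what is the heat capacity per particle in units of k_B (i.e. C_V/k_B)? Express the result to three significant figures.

k_BT = 0.08617 × 1100 K = 94.787 meV.
Eᵢ/kT = 0, 0.25214, 0.63194, 0.82606, 1.2343.
Z = Σ e^(−Eᵢ/kT) = e^(−0) + e^(−0.25214) + e^(−0.63194) + e^(−0.82606) + e^(−1.2343) = 1.0000 + 0.77714 + 0.53156 + 0.43777 + 0.29104 = 3.0375.
⟨E⟩ = 39.092 meV, ⟨E²⟩ = 2969.3 meV².
C_V/k_B = (⟨E²⟩ − ⟨E⟩²)/(kT)² = (2969.3 − 1528.2)/8984.6 = 0.160.

0.160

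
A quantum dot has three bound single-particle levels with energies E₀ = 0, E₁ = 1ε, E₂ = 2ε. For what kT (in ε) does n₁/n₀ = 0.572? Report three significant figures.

1.79 ε

n₁/n₀ = exp[−(E₁−E₀)/kT] = 0.572.
⇒ (E₁−E₀)/kT = ln(1/0.572) = ln(1.7483) = 0.55864.
kT = 1ε / 0.55864 = 1.79 ε.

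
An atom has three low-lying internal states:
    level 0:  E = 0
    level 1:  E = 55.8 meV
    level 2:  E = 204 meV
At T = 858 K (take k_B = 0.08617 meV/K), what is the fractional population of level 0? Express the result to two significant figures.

k_BT = 0.08617 × 858 K = 73.93 meV.
Eᵢ/kT = 0, 0.7548, 2.759.
Z = Σ e^(−Eᵢ/kT) = e^(−0) + e^(−0.7548) + e^(−2.759) = 1.000 + 0.4701 + 0.06336 = 1.533.
P₀ = e^(−E₀/kT) / Z = 1.000/1.533 = 0.65.

0.65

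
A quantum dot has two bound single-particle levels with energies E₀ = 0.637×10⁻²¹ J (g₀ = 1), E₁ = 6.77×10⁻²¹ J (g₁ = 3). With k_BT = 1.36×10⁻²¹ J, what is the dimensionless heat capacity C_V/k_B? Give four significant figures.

Eᵢ/kT = 0.468382, 4.97794.
Z = Σ gᵢe^(−Eᵢ/kT) = 1·e^(−0.468382) + 3·e^(−4.97794) = 0.626014 + 0.0206647 = 0.646679.
⟨E⟩ = 0.832980, ⟨E²⟩ = 1.85740.
C_V/k_B = (⟨E²⟩ − ⟨E⟩²)/(kT)² = (1.85740 − 0.693856)/1.84960 = 0.6291.

0.6291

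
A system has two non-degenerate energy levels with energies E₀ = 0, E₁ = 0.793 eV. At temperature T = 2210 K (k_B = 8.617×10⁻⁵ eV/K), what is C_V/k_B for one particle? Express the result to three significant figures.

0.261

k_BT = 8.617×10⁻⁵ × 2210 K = 0.19044 eV.
Eᵢ/kT = 0, 4.1640.
Z = Σ e^(−Eᵢ/kT) = e^(−0) + e^(−4.1640) = 1.0000 + 0.015545 = 1.0155.
⟨E⟩ = 0.012139 eV, ⟨E²⟩ = 0.0096263 eV².
C_V/k_B = (⟨E²⟩ − ⟨E⟩²)/(kT)² = (0.0096263 − 0.00014736)/0.036267 = 0.261.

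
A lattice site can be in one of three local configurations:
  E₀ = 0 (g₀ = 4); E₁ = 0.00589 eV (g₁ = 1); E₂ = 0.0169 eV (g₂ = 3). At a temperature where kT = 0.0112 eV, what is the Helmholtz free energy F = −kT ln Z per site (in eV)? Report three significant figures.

Eᵢ/kT = 0, 0.52589, 1.5089.
Z = Σ gᵢe^(−Eᵢ/kT) = 4·e^(−0) + 1·e^(−0.52589) + 3·e^(−1.5089) = 4.0000 + 0.59103 + 0.66346 = 5.2545.
F = −kT ln Z = −0.0112 × ln(5.2545) = −0.0112 × 1.6591 = -0.0186 eV.

-0.0186 eV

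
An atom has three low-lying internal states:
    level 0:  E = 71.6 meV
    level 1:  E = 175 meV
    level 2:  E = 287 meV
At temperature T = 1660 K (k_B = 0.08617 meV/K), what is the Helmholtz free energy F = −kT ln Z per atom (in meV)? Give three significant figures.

-4.91 meV

k_BT = 0.08617 × 1660 K = 143.04 meV.
Eᵢ/kT = 0.50056, 1.2234, 2.0064.
Z = Σ e^(−Eᵢ/kT) = e^(−0.50056) + e^(−1.2234) + e^(−2.0064) = 0.60619 + 0.29423 + 0.13447 = 1.0349.
F = −kT ln Z = −143.04 × ln(1.0349) = −143.04 × 0.034305 = -4.91 meV.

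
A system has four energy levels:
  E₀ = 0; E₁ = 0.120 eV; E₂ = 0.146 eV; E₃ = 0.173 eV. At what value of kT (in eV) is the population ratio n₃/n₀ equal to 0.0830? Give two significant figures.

0.070 eV

n₃/n₀ = exp[−(E₃−E₀)/kT] = 0.0830.
⇒ (E₃−E₀)/kT = ln(1/0.0830) = ln(12.05) = 2.489.
kT = 0.173 eV / 2.489 = 0.070 eV.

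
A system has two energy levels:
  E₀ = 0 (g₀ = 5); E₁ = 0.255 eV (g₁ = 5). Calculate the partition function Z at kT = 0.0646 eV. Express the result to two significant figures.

Eᵢ/kT = 0, 3.947.
Z = Σ gᵢe^(−Eᵢ/kT) = 5·e^(−0) + 5·e^(−3.947) = 5.000 + 0.09656 = 5.097.

Z = 5.1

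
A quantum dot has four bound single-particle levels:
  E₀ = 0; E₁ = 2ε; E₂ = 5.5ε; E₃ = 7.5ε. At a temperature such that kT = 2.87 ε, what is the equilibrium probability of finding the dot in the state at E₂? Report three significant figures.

Eᵢ/kT = 0, 0.69686, 1.9164, 2.6132.
Z = Σ e^(−Eᵢ/kT) = e^(−0) + e^(−0.69686) + e^(−1.9164) + e^(−2.6132) = 1.0000 + 0.49815 + 0.14714 + 0.073300 = 1.7186.
P₂ = e^(−E₂/kT) / Z = 0.14714/1.7186 = 0.0856.

0.0856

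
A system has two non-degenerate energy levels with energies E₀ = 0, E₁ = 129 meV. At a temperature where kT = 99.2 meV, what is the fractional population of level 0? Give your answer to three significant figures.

Eᵢ/kT = 0, 1.3004.
Z = Σ e^(−Eᵢ/kT) = e^(−0) + e^(−1.3004) = 1.0000 + 0.27242 = 1.2724.
P₀ = e^(−E₀/kT) / Z = 1.0000/1.2724 = 0.786.

0.786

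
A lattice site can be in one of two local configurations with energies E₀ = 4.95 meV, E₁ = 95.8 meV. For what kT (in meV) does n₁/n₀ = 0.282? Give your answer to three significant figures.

n₁/n₀ = exp[−(E₁−E₀)/kT] = 0.282.
⇒ (E₁−E₀)/kT = ln(1/0.282) = ln(3.5461) = 1.2658.
kT = 90.85 meV / 1.2658 = 71.8 meV.

71.8 meV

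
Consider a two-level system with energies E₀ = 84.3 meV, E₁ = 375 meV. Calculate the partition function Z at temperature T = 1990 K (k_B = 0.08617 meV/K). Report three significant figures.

Z = 0.724

k_BT = 0.08617 × 1990 K = 171.48 meV.
Eᵢ/kT = 0.49160, 2.1868.
Z = Σ e^(−Eᵢ/kT) = e^(−0.49160) + e^(−2.1868) = 0.61165 + 0.11228 = 0.72393.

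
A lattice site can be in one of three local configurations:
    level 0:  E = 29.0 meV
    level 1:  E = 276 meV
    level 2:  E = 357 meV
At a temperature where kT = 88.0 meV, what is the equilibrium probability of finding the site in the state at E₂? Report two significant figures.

Eᵢ/kT = 0.3295, 3.136, 4.057.
Z = Σ e^(−Eᵢ/kT) = e^(−0.3295) + e^(−3.136) + e^(−4.057) = 0.7193 + 0.04346 + 0.01730 = 0.7801.
P₂ = e^(−E₂/kT) / Z = 0.01730/0.7801 = 0.022.

0.022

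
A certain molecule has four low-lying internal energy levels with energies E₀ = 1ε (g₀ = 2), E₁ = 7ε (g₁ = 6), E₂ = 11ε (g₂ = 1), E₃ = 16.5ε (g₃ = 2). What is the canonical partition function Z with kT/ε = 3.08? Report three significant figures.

Eᵢ/kT = 0.32468, 2.2727, 3.5714, 5.3571.
Z = Σ gᵢe^(−Eᵢ/kT) = 2·e^(−0.32468) + 6·e^(−2.2727) + 1·e^(−3.5714) + 2·e^(−5.3571) = 1.4455 + 0.61820 + 0.028116 + 0.0094291 = 2.1012.

Z = 2.10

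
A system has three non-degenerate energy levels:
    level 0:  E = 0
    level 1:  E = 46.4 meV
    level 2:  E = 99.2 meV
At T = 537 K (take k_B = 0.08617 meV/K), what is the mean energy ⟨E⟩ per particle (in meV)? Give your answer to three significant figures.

19.3 meV

k_BT = 0.08617 × 537 K = 46.273 meV.
Eᵢ/kT = 0, 1.0027, 2.1438.
Z = Σ e^(−Eᵢ/kT) = e^(−0) + e^(−1.0027) + e^(−2.1438) = 1.0000 + 0.36689 + 0.11721 = 1.4841.
⟨E⟩ = Σ Eᵢ e^(−Eᵢ/kT) / Z = (0·1.0000 + 46.4·0.36689 + 99.2·0.11721) / 1.4841 = 19.3 meV.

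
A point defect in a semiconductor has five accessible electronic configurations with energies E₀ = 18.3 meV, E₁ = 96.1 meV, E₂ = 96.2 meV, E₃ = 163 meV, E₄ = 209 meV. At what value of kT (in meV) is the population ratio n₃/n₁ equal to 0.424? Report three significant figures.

n₃/n₁ = exp[−(E₃−E₁)/kT] = 0.424.
⇒ (E₃−E₁)/kT = ln(1/0.424) = ln(2.3585) = 0.85803.
kT = 66.9 meV / 0.85803 = 78.0 meV.

78.0 meV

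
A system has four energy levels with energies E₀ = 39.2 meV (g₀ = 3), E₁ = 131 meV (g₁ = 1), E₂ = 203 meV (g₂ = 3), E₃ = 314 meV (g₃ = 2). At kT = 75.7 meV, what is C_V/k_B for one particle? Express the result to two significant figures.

Eᵢ/kT = 0.5178, 1.731, 2.682, 4.148.
Z = Σ gᵢe^(−Eᵢ/kT) = 3·e^(−0.5178) + 1·e^(−1.731) + 3·e^(−2.682) + 2·e^(−4.148) = 1.787 + 0.1771 + 0.2053 + 0.03159 = 2.201.
⟨E⟩ = 65.81 meV, ⟨E²⟩ = 7887 meV².
C_V/k_B = (⟨E²⟩ − ⟨E⟩²)/(kT)² = (7887 − 4331)/5730 = 0.62.

0.62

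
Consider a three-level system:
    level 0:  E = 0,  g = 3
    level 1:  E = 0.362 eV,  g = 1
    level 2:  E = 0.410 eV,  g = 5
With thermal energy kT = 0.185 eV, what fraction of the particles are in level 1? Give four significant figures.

Eᵢ/kT = 0, 1.95676, 2.21622.
Z = Σ gᵢe^(−Eᵢ/kT) = 3·e^(−0) + 1·e^(−1.95676) + 5·e^(−2.21622) = 3.00000 + 0.141316 + 0.545102 = 3.68642.
P₁ = g₁ e^(−E₁/kT) / Z = 0.141316/3.68642 = 0.03833.

0.03833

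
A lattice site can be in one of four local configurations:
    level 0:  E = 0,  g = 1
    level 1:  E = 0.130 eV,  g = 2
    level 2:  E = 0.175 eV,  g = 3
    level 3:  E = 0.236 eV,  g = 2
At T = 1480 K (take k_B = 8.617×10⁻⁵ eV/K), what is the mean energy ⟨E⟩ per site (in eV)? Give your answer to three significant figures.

0.108 eV

k_BT = 8.617×10⁻⁵ × 1480 K = 0.12753 eV.
Eᵢ/kT = 0, 1.0194, 1.3722, 1.8505.
Z = Σ gᵢe^(−Eᵢ/kT) = 1·e^(−0) + 2·e^(−1.0194) + 3·e^(−1.3722) + 2·e^(−1.8505) = 1.0000 + 0.72162 + 0.76065 + 0.31432 = 2.7966.
⟨E⟩ = Σ Eᵢ gᵢe^(−Eᵢ/kT) / Z = (0·1.0000 + 0.130·0.72162 + 0.175·0.76065 + 0.236·0.31432) / 2.7966 = 0.108 eV.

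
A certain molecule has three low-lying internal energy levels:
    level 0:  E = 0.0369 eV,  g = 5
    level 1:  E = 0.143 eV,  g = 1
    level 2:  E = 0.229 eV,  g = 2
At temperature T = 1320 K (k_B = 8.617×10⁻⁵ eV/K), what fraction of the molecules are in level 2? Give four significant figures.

k_BT = 8.617×10⁻⁵ × 1320 K = 0.113744 eV.
Eᵢ/kT = 0.324413, 1.25721, 2.01329.
Z = Σ gᵢe^(−Eᵢ/kT) = 5·e^(−0.324413) + 1·e^(−1.25721) + 2·e^(−2.01329) = 3.61476 + 0.284447 + 0.267097 = 4.16630.
P₂ = g₂ e^(−E₂/kT) / Z = 0.267097/4.16630 = 0.06411.

0.06411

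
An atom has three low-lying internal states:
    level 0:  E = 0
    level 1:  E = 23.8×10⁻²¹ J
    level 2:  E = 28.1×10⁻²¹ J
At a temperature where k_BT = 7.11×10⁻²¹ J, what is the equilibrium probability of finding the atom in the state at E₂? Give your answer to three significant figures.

0.0182

Eᵢ/kT = 0, 3.3474, 3.9522.
Z = Σ e^(−Eᵢ/kT) = e^(−0) + e^(−3.3474) + e^(−3.9522) = 1.0000 + 0.035176 + 0.019212 = 1.0544.
P₂ = e^(−E₂/kT) / Z = 0.019212/1.0544 = 0.0182.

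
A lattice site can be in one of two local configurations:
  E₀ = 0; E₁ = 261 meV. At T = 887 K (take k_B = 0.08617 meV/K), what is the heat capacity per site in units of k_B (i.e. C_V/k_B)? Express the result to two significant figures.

k_BT = 0.08617 × 887 K = 76.43 meV.
Eᵢ/kT = 0, 3.415.
Z = Σ e^(−Eᵢ/kT) = e^(−0) + e^(−3.415) = 1.000 + 0.03288 = 1.033.
⟨E⟩ = 8.308 meV, ⟨E²⟩ = 2168 meV².
C_V/k_B = (⟨E²⟩ − ⟨E⟩²)/(kT)² = (2168 − 69.02)/5842 = 0.36.

0.36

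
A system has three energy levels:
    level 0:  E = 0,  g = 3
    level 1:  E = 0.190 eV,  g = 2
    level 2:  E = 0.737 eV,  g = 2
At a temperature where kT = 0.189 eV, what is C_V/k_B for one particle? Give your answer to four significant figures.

Eᵢ/kT = 0, 1.00529, 3.89947.
Z = Σ gᵢe^(−Eᵢ/kT) = 3·e^(−0) + 2·e^(−1.00529) + 2·e^(−3.89947) = 3.00000 + 0.731877 + 0.0405053 = 3.77238.
⟨E⟩ = 0.0447752 eV, ⟨E²⟩ = 0.0128359 eV².
C_V/k_B = (⟨E²⟩ − ⟨E⟩²)/(kT)² = (0.0128359 − 0.00200482)/0.0357210 = 0.3032.

0.3032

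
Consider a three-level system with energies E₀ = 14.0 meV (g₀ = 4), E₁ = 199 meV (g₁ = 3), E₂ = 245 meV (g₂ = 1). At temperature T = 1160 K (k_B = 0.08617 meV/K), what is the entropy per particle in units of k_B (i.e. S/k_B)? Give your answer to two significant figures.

k_BT = 0.08617 × 1160 K = 99.96 meV.
Eᵢ/kT = 0.1401, 1.991, 2.451.
Z = Σ gᵢe^(−Eᵢ/kT) = 4·e^(−0.1401) + 3·e^(−1.991) + 1·e^(−2.451) = 3.477 + 0.4097 + 0.08621 = 3.973.
⟨E⟩ = Σ EᵢPᵢ = 38.09 meV.
S/k_B = ln Z + ⟨E⟩/kT = ln(3.973) + 38.09/99.96 = 1.380 + 0.3811 = 1.8.

1.8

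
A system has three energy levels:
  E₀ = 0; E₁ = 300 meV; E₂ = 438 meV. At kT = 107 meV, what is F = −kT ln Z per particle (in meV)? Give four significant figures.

-7.963 meV

Eᵢ/kT = 0, 2.80374, 4.09346.
Z = Σ e^(−Eᵢ/kT) = e^(−0) + e^(−2.80374) + e^(−4.09346) = 1.00000 + 0.0605831 + 0.0166814 = 1.07726.
F = −kT ln Z = −107 × ln(1.07726) = −107 × 0.0744208 = -7.963 meV.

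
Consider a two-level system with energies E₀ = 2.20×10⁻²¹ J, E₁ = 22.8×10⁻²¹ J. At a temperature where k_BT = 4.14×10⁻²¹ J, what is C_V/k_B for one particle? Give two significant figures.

0.17

Eᵢ/kT = 0.5314, 5.507.
Z = Σ e^(−Eᵢ/kT) = e^(−0.5314) + e^(−5.507) = 0.5878 + 0.004058 = 0.5919.
⟨E⟩ = 2.341, ⟨E²⟩ = 8.370.
C_V/k_B = (⟨E²⟩ − ⟨E⟩²)/(kT)² = (8.370 − 5.480)/17.14 = 0.17.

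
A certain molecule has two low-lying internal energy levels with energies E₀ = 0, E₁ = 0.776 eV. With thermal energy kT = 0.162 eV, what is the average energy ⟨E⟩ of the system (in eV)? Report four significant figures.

0.006397 eV

Eᵢ/kT = 0, 4.79012.
Z = Σ e^(−Eᵢ/kT) = e^(−0) + e^(−4.79012) = 1.00000 + 0.00831146 = 1.00831.
⟨E⟩ = Σ Eᵢ e^(−Eᵢ/kT) / Z = (0·1.00000 + 0.776·0.00831146) / 1.00831 = 0.006397 eV.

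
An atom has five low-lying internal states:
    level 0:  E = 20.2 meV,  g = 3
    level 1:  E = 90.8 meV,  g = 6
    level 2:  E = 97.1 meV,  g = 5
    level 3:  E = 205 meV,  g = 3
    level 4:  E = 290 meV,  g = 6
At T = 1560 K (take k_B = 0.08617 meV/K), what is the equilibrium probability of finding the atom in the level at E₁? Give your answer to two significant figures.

0.32

k_BT = 0.08617 × 1560 K = 134.4 meV.
Eᵢ/kT = 0.1503, 0.6756, 0.7225, 1.525, 2.158.
Z = Σ gᵢe^(−Eᵢ/kT) = 3·e^(−0.1503) + 6·e^(−0.6756) + 5·e^(−0.7225) + 3·e^(−1.525) + 6·e^(−2.158) = 2.581 + 3.053 + 2.428 + 0.6529 + 0.6933 = 9.408.
P₁ = g₁ e^(−E₁/kT) / Z = 3.053/9.408 = 0.32.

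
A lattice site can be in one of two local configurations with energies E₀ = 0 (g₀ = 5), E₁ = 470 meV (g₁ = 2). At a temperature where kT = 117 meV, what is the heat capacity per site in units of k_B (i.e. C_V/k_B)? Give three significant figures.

0.115

Eᵢ/kT = 0, 4.0171.
Z = Σ gᵢe^(−Eᵢ/kT) = 5·e^(−0) + 2·e^(−4.0171) = 5.0000 + 0.036010 = 5.0360.
⟨E⟩ = 3.3607 meV, ⟨E²⟩ = 1579.5 meV².
C_V/k_B = (⟨E²⟩ − ⟨E⟩²)/(kT)² = (1579.5 − 11.294)/13689 = 0.115.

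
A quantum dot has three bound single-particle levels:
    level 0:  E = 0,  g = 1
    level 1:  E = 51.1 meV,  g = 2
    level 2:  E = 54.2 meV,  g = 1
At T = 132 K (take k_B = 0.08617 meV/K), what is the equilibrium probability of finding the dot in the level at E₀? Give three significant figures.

0.970

k_BT = 0.08617 × 132 K = 11.374 meV.
Eᵢ/kT = 0, 4.4927, 4.7653.
Z = Σ gᵢe^(−Eᵢ/kT) = 1·e^(−0) + 2·e^(−4.4927) + 1·e^(−4.7653) = 1.0000 + 0.022381 + 0.0085203 = 1.0309.
P₀ = g₀ e^(−E₀/kT) / Z = 1.0000/1.0309 = 0.970.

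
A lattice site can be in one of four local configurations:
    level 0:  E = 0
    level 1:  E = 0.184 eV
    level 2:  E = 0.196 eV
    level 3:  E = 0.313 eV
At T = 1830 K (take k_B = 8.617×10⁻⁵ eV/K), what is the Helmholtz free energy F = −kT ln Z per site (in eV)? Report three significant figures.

-0.0871 eV

k_BT = 8.617×10⁻⁵ × 1830 K = 0.15769 eV.
Eᵢ/kT = 0, 1.1668, 1.2429, 1.9849.
Z = Σ e^(−Eᵢ/kT) = e^(−0) + e^(−1.1668) + e^(−1.2429) + e^(−1.9849) = 1.0000 + 0.31136 + 0.28855 + 0.13739 = 1.7373.
F = −kT ln Z = −0.15769 × ln(1.7373) = −0.15769 × 0.55233 = -0.0871 eV.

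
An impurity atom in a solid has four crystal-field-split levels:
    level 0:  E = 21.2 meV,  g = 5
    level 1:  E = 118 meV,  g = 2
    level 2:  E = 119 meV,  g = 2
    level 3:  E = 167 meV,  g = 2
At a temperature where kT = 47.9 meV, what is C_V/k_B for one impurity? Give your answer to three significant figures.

0.484

Eᵢ/kT = 0.44259, 2.4635, 2.4843, 3.4864.
Z = Σ gᵢe^(−Eᵢ/kT) = 5·e^(−0.44259) + 2·e^(−2.4635) + 2·e^(−2.4843) + 2·e^(−3.4864) = 3.2119 + 0.17027 + 0.16677 + 0.061222 = 3.6102.
⟨E⟩ = 32.755 meV, ⟨E²⟩ = 2183.7 meV².
C_V/k_B = (⟨E²⟩ − ⟨E⟩²)/(kT)² = (2183.7 − 1072.9)/2294.4 = 0.484.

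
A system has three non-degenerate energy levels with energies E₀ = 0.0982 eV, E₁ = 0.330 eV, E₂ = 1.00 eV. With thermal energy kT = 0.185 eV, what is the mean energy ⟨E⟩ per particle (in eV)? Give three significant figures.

0.155 eV

Eᵢ/kT = 0.53081, 1.7838, 5.4054.
Z = Σ e^(−Eᵢ/kT) = e^(−0.53081) + e^(−1.7838) + e^(−5.4054) = 0.58813 + 0.16800 + 0.0044923 = 0.76062.
⟨E⟩ = Σ Eᵢ e^(−Eᵢ/kT) / Z = (0.0982·0.58813 + 0.330·0.16800 + 1.00·0.0044923) / 0.76062 = 0.155 eV.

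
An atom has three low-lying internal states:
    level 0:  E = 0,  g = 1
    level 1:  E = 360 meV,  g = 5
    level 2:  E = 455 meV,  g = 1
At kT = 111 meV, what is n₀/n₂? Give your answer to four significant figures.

60.29

n₀/n₂ = (g₀/g₂) exp[−(E₀−E₂)/kT] = (1/1) × exp(−(-455 meV)/(111 meV)) = (1/1) × exp(4.09910) = 60.29.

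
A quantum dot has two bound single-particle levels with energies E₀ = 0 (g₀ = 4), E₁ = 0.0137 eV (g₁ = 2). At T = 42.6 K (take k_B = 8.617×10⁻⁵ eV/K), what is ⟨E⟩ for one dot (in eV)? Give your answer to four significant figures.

k_BT = 8.617×10⁻⁵ × 42.6 K = 0.00367084 eV.
Eᵢ/kT = 0, 3.73212.
Z = Σ gᵢe^(−Eᵢ/kT) = 4·e^(−0) + 2·e^(−3.73212) = 4.00000 + 0.0478840 = 4.04788.
⟨E⟩ = Σ Eᵢ gᵢe^(−Eᵢ/kT) / Z = (0·4.00000 + 0.0137·0.0478840) / 4.04788 = 0.0001621 eV.

0.0001621 eV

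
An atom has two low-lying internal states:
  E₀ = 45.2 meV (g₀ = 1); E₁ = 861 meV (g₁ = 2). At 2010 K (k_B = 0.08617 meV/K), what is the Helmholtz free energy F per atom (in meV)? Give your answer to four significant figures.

42.11 meV

k_BT = 0.08617 × 2010 K = 173.202 meV.
Eᵢ/kT = 0.260967, 4.97107.
Z = Σ gᵢe^(−Eᵢ/kT) = 1·e^(−0.260967) + 2·e^(−4.97107) = 0.770306 + 0.0138714 = 0.784177.
F = −kT ln Z = −173.202 × ln(0.784177) = −173.202 × -0.243121 = 42.11 meV.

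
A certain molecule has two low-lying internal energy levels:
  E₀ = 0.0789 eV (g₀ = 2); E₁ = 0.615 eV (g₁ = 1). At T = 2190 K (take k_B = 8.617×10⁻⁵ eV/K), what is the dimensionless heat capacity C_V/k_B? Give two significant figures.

k_BT = 8.617×10⁻⁵ × 2190 K = 0.1887 eV.
Eᵢ/kT = 0.4181, 3.259.
Z = Σ gᵢe^(−Eᵢ/kT) = 2·e^(−0.4181) + 1·e^(−3.259) = 1.317 + 0.03843 = 1.355.
⟨E⟩ = 0.09413 eV, ⟨E²⟩ = 0.01678 eV².
C_V/k_B = (⟨E²⟩ − ⟨E⟩²)/(kT)² = (0.01678 − 0.008860)/0.03561 = 0.22.

0.22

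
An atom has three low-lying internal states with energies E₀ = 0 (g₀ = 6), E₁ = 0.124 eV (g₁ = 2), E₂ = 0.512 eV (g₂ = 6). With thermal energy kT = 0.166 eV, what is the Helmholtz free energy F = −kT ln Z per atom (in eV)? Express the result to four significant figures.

Eᵢ/kT = 0, 0.746988, 3.08434.
Z = Σ gᵢe^(−Eᵢ/kT) = 6·e^(−0) + 2·e^(−0.746988) + 6·e^(−3.08434) = 6.00000 + 0.947583 + 0.274561 = 7.22214.
F = −kT ln Z = −0.166 × ln(7.22214) = −0.166 × 1.97715 = -0.3282 eV.

-0.3282 eV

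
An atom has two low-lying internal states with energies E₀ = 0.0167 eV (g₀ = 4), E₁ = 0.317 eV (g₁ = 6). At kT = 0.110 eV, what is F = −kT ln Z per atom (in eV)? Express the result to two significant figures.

-0.15 eV

Eᵢ/kT = 0.1518, 2.882.
Z = Σ gᵢe^(−Eᵢ/kT) = 4·e^(−0.1518) + 6·e^(−2.882) = 3.437 + 0.3361 = 3.773.
F = −kT ln Z = −0.110 × ln(3.773) = −0.110 × 1.328 = -0.15 eV.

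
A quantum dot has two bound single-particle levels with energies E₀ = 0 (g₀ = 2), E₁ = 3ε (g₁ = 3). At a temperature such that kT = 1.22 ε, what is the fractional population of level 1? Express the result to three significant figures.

Eᵢ/kT = 0, 2.4590.
Z = Σ gᵢe^(−Eᵢ/kT) = 2·e^(−0) + 3·e^(−2.4590) = 2.0000 + 0.25656 = 2.2566.
P₁ = g₁ e^(−E₁/kT) / Z = 0.25656/2.2566 = 0.114.

0.114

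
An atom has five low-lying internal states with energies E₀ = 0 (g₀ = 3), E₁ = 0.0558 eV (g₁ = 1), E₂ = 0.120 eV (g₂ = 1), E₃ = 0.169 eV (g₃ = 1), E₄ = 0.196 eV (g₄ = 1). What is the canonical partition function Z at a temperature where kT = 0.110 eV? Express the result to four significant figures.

Eᵢ/kT = 0, 0.507273, 1.09091, 1.53636, 1.78182.
Z = Σ gᵢe^(−Eᵢ/kT) = 3·e^(−0) + 1·e^(−0.507273) + 1·e^(−1.09091) + 1·e^(−1.53636) + 1·e^(−1.78182) = 3.00000 + 0.602135 + 0.335911 + 0.215163 + 0.168332 = 4.32154.

Z = 4.322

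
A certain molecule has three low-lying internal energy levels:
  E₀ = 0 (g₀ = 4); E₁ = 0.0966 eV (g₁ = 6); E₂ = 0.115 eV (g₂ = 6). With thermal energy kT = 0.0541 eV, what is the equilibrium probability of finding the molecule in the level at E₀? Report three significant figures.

0.699

Eᵢ/kT = 0, 1.7856, 2.1257.
Z = Σ gᵢe^(−Eᵢ/kT) = 4·e^(−0) + 6·e^(−1.7856) + 6·e^(−2.1257) = 4.0000 + 1.0062 + 0.71610 = 5.7223.
P₀ = g₀ e^(−E₀/kT) / Z = 4.0000/5.7223 = 0.699.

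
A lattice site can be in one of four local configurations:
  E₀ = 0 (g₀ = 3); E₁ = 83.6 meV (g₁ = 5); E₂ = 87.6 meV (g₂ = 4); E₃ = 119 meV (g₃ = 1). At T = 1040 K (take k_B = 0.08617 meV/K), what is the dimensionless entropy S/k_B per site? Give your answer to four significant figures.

k_BT = 0.08617 × 1040 K = 89.6168 meV.
Eᵢ/kT = 0, 0.932861, 0.977495, 1.32788.
Z = Σ gᵢe^(−Eᵢ/kT) = 3·e^(−0) + 5·e^(−0.932861) + 4·e^(−0.977495) + 1·e^(−1.32788) = 3.00000 + 1.96713 + 1.50501 + 0.265039 = 6.73718.
⟨E⟩ = Σ EᵢPᵢ = 48.6599 meV.
S/k_B = ln Z + ⟨E⟩/kT = ln(6.73718) + 48.6599/89.6168 = 1.90764 + 0.542977 = 2.451.

2.451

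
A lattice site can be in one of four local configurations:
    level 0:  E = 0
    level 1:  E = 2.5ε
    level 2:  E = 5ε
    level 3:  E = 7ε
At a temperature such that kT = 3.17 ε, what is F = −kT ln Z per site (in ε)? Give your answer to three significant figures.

Eᵢ/kT = 0, 0.78864, 1.5773, 2.2082.
Z = Σ e^(−Eᵢ/kT) = e^(−0) + e^(−0.78864) + e^(−1.5773) + e^(−2.2082) = 1.0000 + 0.45446 + 0.20653 + 0.10990 = 1.7709.
F = −kT ln Z = −3.17 × ln(1.7709) = −3.17 × 0.57149 = -1.81 ε.

-1.81 ε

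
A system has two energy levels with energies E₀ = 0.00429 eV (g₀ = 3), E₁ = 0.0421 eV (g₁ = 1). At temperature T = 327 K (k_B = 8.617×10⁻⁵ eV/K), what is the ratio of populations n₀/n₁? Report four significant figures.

11.48

k_BT = 8.617×10⁻⁵ × 327 K = 0.0281776 eV.
n₀/n₁ = (g₀/g₁) exp[−(E₀−E₁)/kT] = (3/1) × exp(−(-0.03781 eV)/(0.0281776 eV)) = (3/1) × exp(1.34185) = 11.48.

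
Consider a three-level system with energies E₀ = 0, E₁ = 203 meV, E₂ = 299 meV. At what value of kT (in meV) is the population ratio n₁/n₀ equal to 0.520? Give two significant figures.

n₁/n₀ = exp[−(E₁−E₀)/kT] = 0.520.
⇒ (E₁−E₀)/kT = ln(1/0.520) = ln(1.923) = 0.6539.
kT = 203 meV / 0.6539 = 310 meV.

310 meV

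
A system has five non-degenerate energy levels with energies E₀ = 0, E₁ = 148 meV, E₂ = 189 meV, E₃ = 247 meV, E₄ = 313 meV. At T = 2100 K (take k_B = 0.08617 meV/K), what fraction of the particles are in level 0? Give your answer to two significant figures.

k_BT = 0.08617 × 2100 K = 181.0 meV.
Eᵢ/kT = 0, 0.8177, 1.044, 1.365, 1.729.
Z = Σ e^(−Eᵢ/kT) = e^(−0) + e^(−0.8177) + e^(−1.044) + e^(−1.365) + e^(−1.729) = 1.000 + 0.4414 + 0.3520 + 0.2554 + 0.1775 = 2.226.
P₀ = e^(−E₀/kT) / Z = 1.000/2.226 = 0.45.

0.45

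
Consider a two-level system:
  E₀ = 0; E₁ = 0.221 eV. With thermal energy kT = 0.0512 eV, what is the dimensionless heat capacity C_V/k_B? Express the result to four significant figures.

Eᵢ/kT = 0, 4.31641.
Z = Σ e^(−Eᵢ/kT) = e^(−0) + e^(−4.31641) = 1.00000 + 0.0133477 = 1.01335.
⟨E⟩ = 0.00291098 eV, ⟨E²⟩ = 0.000643327 eV².
C_V/k_B = (⟨E²⟩ − ⟨E⟩²)/(kT)² = (0.000643327 − 0.00000847380)/0.00262144 = 0.2422.

0.2422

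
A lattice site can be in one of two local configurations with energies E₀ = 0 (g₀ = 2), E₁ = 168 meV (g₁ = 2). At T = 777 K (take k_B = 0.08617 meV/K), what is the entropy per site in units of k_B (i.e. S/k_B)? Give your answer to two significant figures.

k_BT = 0.08617 × 777 K = 66.95 meV.
Eᵢ/kT = 0, 2.509.
Z = Σ gᵢe^(−Eᵢ/kT) = 2·e^(−0) + 2·e^(−2.509) = 2.000 + 0.1627 = 2.163.
⟨E⟩ = Σ EᵢPᵢ = 12.64 meV.
S/k_B = ln Z + ⟨E⟩/kT = ln(2.163) + 12.64/66.95 = 0.7715 + 0.1888 = 0.96.

0.96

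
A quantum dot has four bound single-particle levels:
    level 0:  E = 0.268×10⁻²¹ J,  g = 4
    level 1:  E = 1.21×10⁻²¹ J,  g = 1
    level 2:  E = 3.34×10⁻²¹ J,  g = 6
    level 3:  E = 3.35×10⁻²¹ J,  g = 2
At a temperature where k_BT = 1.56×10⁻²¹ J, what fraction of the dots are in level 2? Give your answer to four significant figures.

0.1479

Eᵢ/kT = 0.171795, 0.775641, 2.14103, 2.14744.
Z = Σ gᵢe^(−Eᵢ/kT) = 4·e^(−0.171795) + 1·e^(−0.775641) + 6·e^(−2.14103) + 2·e^(−2.14744) = 3.36861 + 0.460409 + 0.705202 + 0.233565 = 4.76779.
P₂ = g₂ e^(−E₂/kT) / Z = 0.705202/4.76779 = 0.1479.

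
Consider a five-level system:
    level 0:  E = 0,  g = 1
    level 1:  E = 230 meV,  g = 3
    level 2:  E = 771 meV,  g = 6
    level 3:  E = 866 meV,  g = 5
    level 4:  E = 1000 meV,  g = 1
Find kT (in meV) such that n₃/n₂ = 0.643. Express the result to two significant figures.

370 meV

n₃/n₂ = (g₃/g₂) exp[−(E₃−E₂)/kT] = 0.643.
⇒ (E₃−E₂)/kT = ln((5/6)/0.643) = ln(1.296) = 0.2593.
kT = 95 meV / 0.2593 = 370 meV.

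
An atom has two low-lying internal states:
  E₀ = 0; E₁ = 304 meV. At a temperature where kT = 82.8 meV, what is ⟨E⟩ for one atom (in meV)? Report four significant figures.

Eᵢ/kT = 0, 3.67150.
Z = Σ e^(−Eᵢ/kT) = e^(−0) + e^(−3.67150) = 1.00000 + 0.0254383 = 1.02544.
⟨E⟩ = Σ Eᵢ e^(−Eᵢ/kT) / Z = (0·1.00000 + 304·0.0254383) / 1.02544 = 7.541 meV.

7.541 meV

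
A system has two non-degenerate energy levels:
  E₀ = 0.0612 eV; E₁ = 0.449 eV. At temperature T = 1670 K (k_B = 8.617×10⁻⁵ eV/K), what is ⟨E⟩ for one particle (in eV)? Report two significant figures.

0.086 eV

k_BT = 8.617×10⁻⁵ × 1670 K = 0.1439 eV.
Eᵢ/kT = 0.4253, 3.120.
Z = Σ e^(−Eᵢ/kT) = e^(−0.4253) + e^(−3.120) = 0.6536 + 0.04416 = 0.6978.
⟨E⟩ = Σ Eᵢ e^(−Eᵢ/kT) / Z = (0.0612·0.6536 + 0.449·0.04416) / 0.6978 = 0.086 eV.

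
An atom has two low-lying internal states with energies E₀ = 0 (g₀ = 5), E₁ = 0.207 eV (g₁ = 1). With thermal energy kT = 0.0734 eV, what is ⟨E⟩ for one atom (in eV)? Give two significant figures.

Eᵢ/kT = 0, 2.820.
Z = Σ gᵢe^(−Eᵢ/kT) = 5·e^(−0) + 1·e^(−2.820) = 5.000 + 0.05961 = 5.060.
⟨E⟩ = Σ Eᵢ gᵢe^(−Eᵢ/kT) / Z = (0·5.000 + 0.207·0.05961) / 5.060 = 0.0024 eV.

0.0024 eV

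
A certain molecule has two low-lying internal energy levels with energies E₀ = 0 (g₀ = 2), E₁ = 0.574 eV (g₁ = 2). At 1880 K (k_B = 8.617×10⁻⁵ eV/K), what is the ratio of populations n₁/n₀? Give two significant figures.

k_BT = 8.617×10⁻⁵ × 1880 K = 0.1620 eV.
n₁/n₀ = (g₁/g₀) exp[−(E₁−E₀)/kT] = (2/2) × exp(−(0.574 eV)/(0.1620 eV)) = (2/2) × exp(-3.543) = 0.029.

0.029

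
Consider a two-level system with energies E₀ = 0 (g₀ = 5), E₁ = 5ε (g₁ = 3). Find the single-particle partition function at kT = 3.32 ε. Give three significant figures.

Eᵢ/kT = 0, 1.5060.
Z = Σ gᵢe^(−Eᵢ/kT) = 5·e^(−0) + 3·e^(−1.5060) = 5.0000 + 0.66539 = 5.6654.

Z = 5.67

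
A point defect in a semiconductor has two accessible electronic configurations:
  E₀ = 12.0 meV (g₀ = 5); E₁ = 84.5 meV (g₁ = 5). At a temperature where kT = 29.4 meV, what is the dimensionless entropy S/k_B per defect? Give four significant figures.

Eᵢ/kT = 0.408163, 2.87415.
Z = Σ gᵢe^(−Eᵢ/kT) = 5·e^(−0.408163) + 5·e^(−2.87415) = 3.32435 + 0.282321 = 3.60667.
⟨E⟩ = Σ EᵢPᵢ = 17.6751 meV.
S/k_B = ln Z + ⟨E⟩/kT = ln(3.60667) + 17.6751/29.4 = 1.28278 + 0.601194 = 1.884.

1.884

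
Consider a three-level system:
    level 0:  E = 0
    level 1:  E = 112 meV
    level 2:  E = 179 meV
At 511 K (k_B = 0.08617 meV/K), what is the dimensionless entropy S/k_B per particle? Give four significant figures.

k_BT = 0.08617 × 511 K = 44.0329 meV.
Eᵢ/kT = 0, 2.54355, 4.06514.
Z = Σ e^(−Eᵢ/kT) = e^(−0) + e^(−2.54355) + e^(−4.06514) = 1.00000 + 0.0785869 + 0.0171606 = 1.09575.
⟨E⟩ = Σ EᵢPᵢ = 10.8359 meV.
S/k_B = ln Z + ⟨E⟩/kT = ln(1.09575) + 10.8359/44.0329 = 0.0914391 + 0.246086 = 0.3375.

0.3375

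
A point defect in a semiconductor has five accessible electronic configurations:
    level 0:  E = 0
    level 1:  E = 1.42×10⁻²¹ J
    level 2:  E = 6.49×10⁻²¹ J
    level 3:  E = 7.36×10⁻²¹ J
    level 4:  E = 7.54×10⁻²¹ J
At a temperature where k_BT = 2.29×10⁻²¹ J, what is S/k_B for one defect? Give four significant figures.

Eᵢ/kT = 0, 0.620087, 2.83406, 3.21397, 3.29258.
Z = Σ e^(−Eᵢ/kT) = e^(−0) + e^(−0.620087) + e^(−2.83406) + e^(−3.21397) + e^(−3.29258) = 1.00000 + 0.537898 + 0.0587737 + 0.0401967 + 0.0371579 = 1.67403.
⟨E⟩ = Σ EᵢPᵢ = 1.02822 ×10⁻²¹ J.
S/k_B = ln Z + ⟨E⟩/kT = ln(1.67403) + 1.02822/2.29 = 0.515234 + 0.449004 = 0.9642.

0.9642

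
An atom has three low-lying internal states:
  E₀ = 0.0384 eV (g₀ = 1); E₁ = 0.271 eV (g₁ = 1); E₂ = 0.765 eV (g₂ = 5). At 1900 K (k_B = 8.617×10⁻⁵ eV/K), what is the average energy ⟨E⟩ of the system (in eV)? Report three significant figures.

k_BT = 8.617×10⁻⁵ × 1900 K = 0.16372 eV.
Eᵢ/kT = 0.23455, 1.6553, 4.6726.
Z = Σ gᵢe^(−Eᵢ/kT) = 1·e^(−0.23455) + 1·e^(−1.6553) + 5·e^(−4.6726) = 0.79093 + 0.19103 + 0.046740 = 1.0287.
⟨E⟩ = Σ Eᵢ gᵢe^(−Eᵢ/kT) / Z = (0.0384·0.79093 + 0.271·0.19103 + 0.765·0.046740) / 1.0287 = 0.115 eV.

0.115 eV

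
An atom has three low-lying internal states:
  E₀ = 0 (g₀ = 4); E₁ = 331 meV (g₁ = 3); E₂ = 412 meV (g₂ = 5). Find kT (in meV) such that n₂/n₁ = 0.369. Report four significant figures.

53.72 meV

n₂/n₁ = (g₂/g₁) exp[−(E₂−E₁)/kT] = 0.369.
⇒ (E₂−E₁)/kT = ln((5/3)/0.369) = ln(4.51671) = 1.50778.
kT = 81 meV / 1.50778 = 53.72 meV.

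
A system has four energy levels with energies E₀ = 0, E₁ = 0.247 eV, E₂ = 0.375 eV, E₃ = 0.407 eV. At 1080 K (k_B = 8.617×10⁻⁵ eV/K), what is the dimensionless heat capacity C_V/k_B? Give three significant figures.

0.851

k_BT = 8.617×10⁻⁵ × 1080 K = 0.093064 eV.
Eᵢ/kT = 0, 2.6541, 4.0295, 4.3733.
Z = Σ e^(−Eᵢ/kT) = e^(−0) + e^(−2.6541) + e^(−4.0295) + e^(−4.3733) = 1.0000 + 0.070362 + 0.017783 + 0.012610 = 1.1008.
⟨E⟩ = 0.026508 eV, ⟨E²⟩ = 0.0080689 eV².
C_V/k_B = (⟨E²⟩ − ⟨E⟩²)/(kT)² = (0.0080689 − 0.00070267)/0.0086609 = 0.851.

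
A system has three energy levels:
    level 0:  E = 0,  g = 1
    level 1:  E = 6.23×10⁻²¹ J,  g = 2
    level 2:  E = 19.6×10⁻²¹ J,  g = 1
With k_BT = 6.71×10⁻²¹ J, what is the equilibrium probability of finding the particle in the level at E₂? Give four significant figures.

0.02922

Eᵢ/kT = 0, 0.928465, 2.92101.
Z = Σ gᵢe^(−Eᵢ/kT) = 1·e^(−0) + 2·e^(−0.928465) + 1·e^(−2.92101) = 1.00000 + 0.790320 + 0.0538792 = 1.84420.
P₂ = g₂ e^(−E₂/kT) / Z = 0.0538792/1.84420 = 0.02922.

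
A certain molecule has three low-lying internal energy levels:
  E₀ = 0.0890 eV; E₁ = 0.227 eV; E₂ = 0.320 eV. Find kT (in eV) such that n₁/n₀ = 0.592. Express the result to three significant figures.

n₁/n₀ = exp[−(E₁−E₀)/kT] = 0.592.
⇒ (E₁−E₀)/kT = ln(1/0.592) = ln(1.6892) = 0.52426.
kT = 0.1380 eV / 0.52426 = 0.263 eV.

0.263 eV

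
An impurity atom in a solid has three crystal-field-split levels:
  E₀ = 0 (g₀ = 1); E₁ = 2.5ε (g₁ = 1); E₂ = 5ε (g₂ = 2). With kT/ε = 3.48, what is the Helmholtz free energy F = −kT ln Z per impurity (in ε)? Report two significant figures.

-2.3 ε

Eᵢ/kT = 0, 0.7184, 1.437.
Z = Σ gᵢe^(−Eᵢ/kT) = 1·e^(−0) + 1·e^(−0.7184) + 2·e^(−1.437) = 1.000 + 0.4875 + 0.4753 = 1.963.
F = −kT ln Z = −3.48 × ln(1.963) = −3.48 × 0.6745 = -2.3 ε.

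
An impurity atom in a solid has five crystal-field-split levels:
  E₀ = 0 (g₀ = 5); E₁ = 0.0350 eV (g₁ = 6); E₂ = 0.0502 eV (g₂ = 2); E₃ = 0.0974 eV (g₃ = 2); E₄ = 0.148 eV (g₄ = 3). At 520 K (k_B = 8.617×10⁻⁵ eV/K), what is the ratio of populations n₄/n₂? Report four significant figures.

0.1691

k_BT = 8.617×10⁻⁵ × 520 K = 0.0448084 eV.
n₄/n₂ = (g₄/g₂) exp[−(E₄−E₂)/kT] = (3/2) × exp(−(0.0978 eV)/(0.0448084 eV)) = (3/2) × exp(-2.18263) = 0.1691.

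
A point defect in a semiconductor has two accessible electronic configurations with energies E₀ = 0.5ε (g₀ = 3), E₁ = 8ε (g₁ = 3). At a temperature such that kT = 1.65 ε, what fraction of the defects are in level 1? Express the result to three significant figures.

0.0105

Eᵢ/kT = 0.30303, 4.8485.
Z = Σ gᵢe^(−Eᵢ/kT) = 3·e^(−0.30303) + 3·e^(−4.8485) = 2.2157 + 0.023520 = 2.2392.
P₁ = g₁ e^(−E₁/kT) / Z = 0.023520/2.2392 = 0.0105.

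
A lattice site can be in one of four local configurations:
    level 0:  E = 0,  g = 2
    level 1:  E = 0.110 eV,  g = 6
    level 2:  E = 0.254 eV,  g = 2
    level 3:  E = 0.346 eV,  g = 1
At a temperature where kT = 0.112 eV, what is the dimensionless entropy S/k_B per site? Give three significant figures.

2.13

Eᵢ/kT = 0, 0.98214, 2.2679, 3.0893.
Z = Σ gᵢe^(−Eᵢ/kT) = 2·e^(−0) + 6·e^(−0.98214) + 2·e^(−2.2679) + 1·e^(−3.0893) = 2.0000 + 2.2471 + 0.20706 + 0.045534 = 4.4997.
⟨E⟩ = Σ EᵢPᵢ = 0.070122 eV.
S/k_B = ln Z + ⟨E⟩/kT = ln(4.4997) + 0.070122/0.112 = 1.5040 + 0.62609 = 2.13.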